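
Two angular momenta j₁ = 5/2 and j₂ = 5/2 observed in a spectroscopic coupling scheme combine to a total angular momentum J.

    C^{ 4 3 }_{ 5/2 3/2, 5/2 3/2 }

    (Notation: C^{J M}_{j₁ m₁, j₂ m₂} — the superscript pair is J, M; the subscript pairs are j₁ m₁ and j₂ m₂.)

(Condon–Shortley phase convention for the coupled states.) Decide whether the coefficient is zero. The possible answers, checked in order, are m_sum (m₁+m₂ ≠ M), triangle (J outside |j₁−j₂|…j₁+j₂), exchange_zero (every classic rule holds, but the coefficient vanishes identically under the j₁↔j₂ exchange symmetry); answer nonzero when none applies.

m-sum: m₁+m₂ = 3/2+3/2 = 3, M = 3  ✓
triangle: |j₁−j₂| = 0 ≤ J = 4 ≤ j₁+j₂ = 5  ✓
exchange: j₁=j₂ and m₁=m₂, and (−1)^(j₁+j₂−J) = (−1)^1 = −1 forces ⟨j₁m₁;j₂m₂|JM⟩ = −⟨j₂m₂;j₁m₁|JM⟩ = −⟨j₁m₁;j₂m₂|JM⟩ ⇒ the coefficient vanishes identically
Racah sum check: Σ_k collapses to 0 ⇒ CG = 0

exchange_zero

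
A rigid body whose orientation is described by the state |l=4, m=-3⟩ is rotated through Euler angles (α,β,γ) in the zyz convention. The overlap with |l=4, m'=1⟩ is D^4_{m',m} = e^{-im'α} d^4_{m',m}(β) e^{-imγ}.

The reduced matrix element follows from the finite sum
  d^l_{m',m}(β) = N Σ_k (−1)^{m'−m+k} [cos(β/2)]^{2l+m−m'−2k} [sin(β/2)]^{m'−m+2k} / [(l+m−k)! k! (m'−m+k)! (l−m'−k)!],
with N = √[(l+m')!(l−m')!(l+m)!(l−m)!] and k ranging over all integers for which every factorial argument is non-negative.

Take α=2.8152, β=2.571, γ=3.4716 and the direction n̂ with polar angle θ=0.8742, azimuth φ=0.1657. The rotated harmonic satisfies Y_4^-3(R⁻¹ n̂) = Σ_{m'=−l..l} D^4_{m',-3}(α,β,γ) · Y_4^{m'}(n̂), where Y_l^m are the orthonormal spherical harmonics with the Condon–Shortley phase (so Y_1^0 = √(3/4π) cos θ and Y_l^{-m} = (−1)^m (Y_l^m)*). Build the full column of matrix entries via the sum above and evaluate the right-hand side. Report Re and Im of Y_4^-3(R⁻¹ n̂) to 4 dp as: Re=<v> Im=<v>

Need the full column D^4_{m',-3} for m'=−4..4 at α=2.8152, β=2.5710, γ=3.4716.
cos(β/2)=0.281442, sin(β/2)=0.959578
d^4_{-4,-3}: single k=1 term ⇒ +0.000380;  D = -0.000361+0.000118i
d^4_{-3,-3}: k∈[0..1] ⇒ +0.000039 -0.003203 = -0.003164;  D = -0.003164-0.000034i
d^4_{-2,-3}: k∈[0..1] ⇒ -0.000502 +0.017513 = +0.017011;  D = -0.016053-0.005629i
d^4_{-1,-3}: k∈[0..1] ⇒ +0.003632 -0.070371 = -0.066739;  D = -0.052575-0.041110i
d^4_{0,-3}: k∈[0..1] ⇒ -0.018461 +0.214601 = +0.196140;  D = -0.107617-0.163981i
d^4_{1,-3}: k∈[0..1] ⇒ +0.070371 -0.490829 = -0.420458;  D = -0.105807-0.406927i
d^4_{2,-3}: k∈[0..1] ⇒ -0.203588 +0.788888 = +0.585300;  D = +0.042112-0.583783i
d^4_{3,-3}: k∈[0..1] ⇒ +0.432870 -0.718858 = -0.285988;  D = +0.110948-0.263590i
d^4_{4,-3}: single k=0 term ⇒ -0.596344;  D = -0.395366+0.446443i
Y_4^{m'}(θ=0.8742,φ=0.1657) and Σ D·Y over m':
  (-0.0004+0.0001i)·(+0.1207-0.0943i)  (-0.0032-0.0000i)·(+0.3185-0.1728i)  (-0.0161-0.0056i)·(+0.3502-0.1205i)  (-0.0526-0.0411i)·(-0.0272+0.0045i)  (-0.1076-0.1640i)·(-0.3616+0.0000i)  (-0.1058-0.4069i)·(+0.0272+0.0045i)  (+0.0421-0.5838i)·(+0.3502+0.1205i)  (+0.1109-0.2636i)·(-0.3185-0.1728i)  (-0.3954+0.4464i)·(+0.1207+0.0943i)
Y_4^-3(R⁻¹ n̂) = -0.053465-0.068736i

Re=-0.0535 Im=-0.0687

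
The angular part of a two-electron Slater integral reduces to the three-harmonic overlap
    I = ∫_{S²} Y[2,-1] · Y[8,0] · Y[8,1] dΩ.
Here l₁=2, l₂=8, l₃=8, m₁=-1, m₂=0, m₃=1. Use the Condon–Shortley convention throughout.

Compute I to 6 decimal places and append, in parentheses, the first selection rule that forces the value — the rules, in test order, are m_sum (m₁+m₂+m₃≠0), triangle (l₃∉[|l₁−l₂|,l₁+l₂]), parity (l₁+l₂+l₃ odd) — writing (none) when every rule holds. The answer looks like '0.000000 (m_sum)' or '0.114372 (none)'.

Rules hold: Σm=0, L=18 even, 6≤8≤10.
N = 5·17·17 = 1445
Δ = 2!·2!·14!/19! = 1/348840
Racah Σ t=0..2: t=0:+1/116121600 t=1:−1/25401600 t=2:+1/116121600 = -1/45158400
⇒ 3j(2 8 8; 0 0 0)² = 24/1615, sgn -1
Racah Σ t=1..2: t=1:−1/50803200 t=2:+1/58060800 = -1/406425600
⇒ 3j(2 8 8; -1 0 1)² = 1/3230, sgn +1
4πI² = N·(3j₀)²·(3jₘ)² = 12/1805
I = -1·√(0.0066482/4π) = -0.02300102
No selection rule forces the value: the integral is nonzero (none).

-0.023001 (none)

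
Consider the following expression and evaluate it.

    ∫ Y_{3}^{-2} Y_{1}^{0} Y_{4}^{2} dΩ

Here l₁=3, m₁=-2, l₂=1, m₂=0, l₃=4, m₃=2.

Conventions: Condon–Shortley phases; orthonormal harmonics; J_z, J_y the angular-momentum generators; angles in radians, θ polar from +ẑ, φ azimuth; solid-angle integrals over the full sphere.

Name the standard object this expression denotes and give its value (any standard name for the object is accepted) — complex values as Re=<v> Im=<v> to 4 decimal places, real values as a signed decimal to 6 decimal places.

This is a Gaunt coefficient — the integral of a triple product of spherical harmonics over the sphere.
m-sum 0 ✓  L=8 even ✓  2≤4≤4 ✓
Π(2lᵢ+1) = 7×3×9 = 189
triangle coeff Δ(3,1,4) = 1/252
Σ_t [0,0]: t=0:+1/36 = 1/36
(3j)²=4/63 [(3 1 4; 0 0 0)], sign=+1
Σ_t [0,0]: t=0:+1/120 = 1/120
(3j)²=1/21 [(3 1 4; -2 0 2)], sign=+1
⇒ 4πI² = 4/7
I = (+1)√(4/7/(4π)) = 0.21324362

Gaunt coefficient, +0.213244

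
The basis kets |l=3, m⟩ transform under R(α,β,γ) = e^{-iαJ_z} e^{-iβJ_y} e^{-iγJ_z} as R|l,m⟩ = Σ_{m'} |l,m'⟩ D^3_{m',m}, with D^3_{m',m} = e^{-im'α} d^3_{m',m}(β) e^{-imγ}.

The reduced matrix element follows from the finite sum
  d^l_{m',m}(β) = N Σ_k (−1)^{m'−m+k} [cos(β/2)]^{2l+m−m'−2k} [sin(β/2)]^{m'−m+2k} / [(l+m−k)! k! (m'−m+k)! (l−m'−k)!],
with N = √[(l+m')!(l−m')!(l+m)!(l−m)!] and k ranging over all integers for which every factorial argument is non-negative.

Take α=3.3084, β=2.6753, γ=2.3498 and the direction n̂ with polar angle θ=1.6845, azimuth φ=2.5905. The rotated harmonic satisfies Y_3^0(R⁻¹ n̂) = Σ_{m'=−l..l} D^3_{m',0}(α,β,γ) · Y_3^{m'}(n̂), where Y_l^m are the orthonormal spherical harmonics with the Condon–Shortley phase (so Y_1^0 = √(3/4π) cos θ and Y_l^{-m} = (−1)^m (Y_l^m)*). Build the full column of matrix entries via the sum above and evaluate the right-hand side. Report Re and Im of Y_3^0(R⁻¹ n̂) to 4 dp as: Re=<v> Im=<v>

Re=-0.3336 Im=0.0000

Need the full column D^3_{m',0} for m'=−3..3 at α=3.3084, β=2.6753, γ=2.3498.
cos(β/2)=0.231040, sin(β/2)=0.972944
d^3_{-3,0}: single k=3 term ⇒ +0.050797;  D = -0.044568-0.024372i
d^3_{-2,0}: k∈[2..3] ⇒ +0.014774 -0.261991 = -0.247217;  D = -0.233587-0.080954i
d^3_{-1,0}: k∈[1..3] ⇒ +0.002219 -0.118042 +0.697778 = +0.581955;  D = -0.573877-0.096625i
d^3_{0,0}: k∈[0..3] ⇒ +0.000152 -0.024275 +0.430495 -0.848258 = -0.441886;  D = -0.441886+0.000000i
d^3_{1,0}: k∈[0..2] ⇒ -0.002219 +0.118042 -0.697778 = -0.581955;  D = +0.573877-0.096625i
d^3_{2,0}: k∈[0..1] ⇒ +0.014774 -0.261991 = -0.247217;  D = -0.233587+0.080954i
d^3_{3,0}: single k=0 term ⇒ -0.050797;  D = +0.044568-0.024372i
Y_3^{m'}(θ=1.6845,φ=2.5905) and Σ D·Y over m':
  (-0.0446-0.0244i)·(+0.0337-0.4078i)  (-0.2336-0.0810i)·(-0.0517-0.1021i)  (-0.5739-0.0966i)·(+0.2559+0.1573i)  (-0.4419+0.0000i)·(+0.1243+0.0000i)  (+0.5739-0.0966i)·(-0.2559+0.1573i)  (-0.2336+0.0810i)·(-0.0517+0.1021i)  (+0.0446-0.0244i)·(-0.0337-0.4078i)
Y_3^0(R⁻¹ n̂) = -0.333558-0.000000i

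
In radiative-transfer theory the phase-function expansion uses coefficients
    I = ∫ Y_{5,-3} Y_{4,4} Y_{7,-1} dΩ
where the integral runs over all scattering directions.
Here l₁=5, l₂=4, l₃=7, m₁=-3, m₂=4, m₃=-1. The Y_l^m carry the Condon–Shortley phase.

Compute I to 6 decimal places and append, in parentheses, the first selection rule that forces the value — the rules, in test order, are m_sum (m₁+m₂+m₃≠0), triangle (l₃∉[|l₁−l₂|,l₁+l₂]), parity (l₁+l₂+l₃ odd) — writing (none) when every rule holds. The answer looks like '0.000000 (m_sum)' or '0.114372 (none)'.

0.073615 (none)

Checks pass: Σm=0; 16 even; l₃=7∈[1,9].
(2·5+1)(2·4+1)(2·7+1) = 1485
Δ: 2! 8! 6! / 17! → 1/6126120
sum: t=0:+1/69120 t=1:−1/20736 t=2:+1/69120 = -1/51840
3j²(5 4 7; 0 0 0) = Δ·Π!·Σ² = 280/21879  (sign +1)
sum: t=2:+1/2073600 = 1/2073600
3j²(5 4 7; -3 4 -1) = Δ·Π!·Σ² = 392/109395  (sign +1)
combine: 4πI² = 1485·280/21879·392/109395 = 109760/1611753
take √, sign +1: I = 0.07361526
No selection rule forces the value: the integral is nonzero (none).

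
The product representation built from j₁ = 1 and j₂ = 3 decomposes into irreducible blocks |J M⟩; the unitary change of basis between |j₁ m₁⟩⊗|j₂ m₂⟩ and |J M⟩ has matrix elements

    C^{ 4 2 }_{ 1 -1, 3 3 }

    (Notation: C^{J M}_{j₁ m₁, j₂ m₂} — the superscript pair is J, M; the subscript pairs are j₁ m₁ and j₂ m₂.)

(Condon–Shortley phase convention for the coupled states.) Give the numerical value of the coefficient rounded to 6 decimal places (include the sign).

triangle: 0!*2!*6!/9! = 1440/362880
(j±m)!: 0!*2!*6!*0!*6!*2! = 2073600
prefactor² = (2J+1)*Δ*N² = 518400/7
  k=0: +1/(0!*0!*2!*6!*0!*0!) = 1/1440
Σ = 1/1440  ⇒  CG² = 518400/7*(1/1440)² = 1/28
CG = +√(1/28) = +0.188982

+0.188982  (= +√(1/28))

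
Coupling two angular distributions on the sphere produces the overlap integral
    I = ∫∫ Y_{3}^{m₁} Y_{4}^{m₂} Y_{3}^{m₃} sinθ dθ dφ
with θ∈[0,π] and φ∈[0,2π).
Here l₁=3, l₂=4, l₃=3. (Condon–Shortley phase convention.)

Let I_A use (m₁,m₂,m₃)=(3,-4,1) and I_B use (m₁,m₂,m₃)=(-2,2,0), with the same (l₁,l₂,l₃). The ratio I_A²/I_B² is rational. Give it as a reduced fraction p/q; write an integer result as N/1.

l's match ⇒ only the (l;m) 3-j factors differ between A and B.
A: triangle coeff Δ(3,4,3) = 1/34650; Σ_t [0,0]: t=0:+1/1152 = 1/1152; (3j)²=1/33 [(3 4 3; 3 -4 1)], sign=+1
B: triangle coeff Δ(3,4,3) = 1/34650; Σ_t [3,4]: t=3:−1/72 t=4:+1/96 = -1/288; (3j)²=1/462 [(3 4 3; -2 2 0)], sign=+1
I_A²/I_B² = (1/33)/(1/462) = 14/1

14/1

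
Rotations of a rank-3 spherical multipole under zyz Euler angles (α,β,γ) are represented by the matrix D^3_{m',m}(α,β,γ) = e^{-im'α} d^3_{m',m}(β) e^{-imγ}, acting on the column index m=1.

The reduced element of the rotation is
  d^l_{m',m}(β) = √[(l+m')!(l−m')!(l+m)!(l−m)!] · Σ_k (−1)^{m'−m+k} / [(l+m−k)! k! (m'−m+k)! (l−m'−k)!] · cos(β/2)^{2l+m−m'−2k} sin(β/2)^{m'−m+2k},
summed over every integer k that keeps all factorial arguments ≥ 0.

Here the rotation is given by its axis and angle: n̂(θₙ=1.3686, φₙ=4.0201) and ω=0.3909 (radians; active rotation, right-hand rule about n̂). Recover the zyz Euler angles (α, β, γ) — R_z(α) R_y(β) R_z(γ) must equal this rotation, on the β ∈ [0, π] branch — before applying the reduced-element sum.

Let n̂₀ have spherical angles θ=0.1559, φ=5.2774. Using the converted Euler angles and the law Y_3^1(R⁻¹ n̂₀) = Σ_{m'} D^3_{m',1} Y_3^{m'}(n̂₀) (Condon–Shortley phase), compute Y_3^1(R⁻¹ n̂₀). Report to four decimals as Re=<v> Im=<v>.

Axis–angle → zyz. n̂ = (sinθₙcosφₙ, sinθₙsinφₙ, cosθₙ) = (-0.625297, -0.754105, +0.200821), ω = 0.3909.
R = I cosω + sinω [n̂]ₓ + (1−cosω) n̂n̂ᵀ gives
  R = [+0.954061, -0.040947, -0.296802; +0.112087, +0.967464, +0.226828; +0.277857, -0.249675, +0.927609]
β = atan2(√(R₁₃²+R₂₃²), R₃₃) = 0.382837; α = atan2(R₂₃, R₁₃) mod 2π = 2.489041; γ = atan2(R₃₂, −R₃₁) mod 2π = 3.873619
Need the full column D^3_{m',1} for m'=−3..3 at α=2.4890, β=0.3828, γ=3.8736.
cos(β/2)=0.981735, sin(β/2)=0.190252
d^3_{-3,1}: single k=4 term ⇒ +0.004890;  D = -0.004400-0.002136i
d^3_{-2,1}: k∈[3..4] ⇒ +0.041210 -0.000774 = +0.040436;  D = +0.018180+0.036118i
d^3_{-1,1}: k∈[2..4] ⇒ +0.201737 -0.010102 +0.000047 = +0.191683;  D = +0.035489-0.188369i
d^3_{0,1}: k∈[1..3] ⇒ +0.601023 -0.067714 +0.000848 = +0.534156;  D = -0.397317+0.357018i
d^3_{1,1}: k∈[0..2] ⇒ +0.895296 -0.268983 +0.007576 = +0.633890;  D = +0.631889-0.050325i
d^3_{2,1}: k∈[0..1] ⇒ -0.548656 +0.041210 = -0.507447;  D = +0.426375+0.275148i
d^3_{3,1}: single k=0 term ⇒ +0.130221;  D = +0.044061+0.122540i
Y_3^{m'}(θ=0.1559,φ=5.2774) and Σ D·Y over m':
  (-0.0044-0.0021i)·(-0.0015+0.0002i)  (+0.0182+0.0361i)·(-0.0104+0.0220i)  (+0.0355-0.1884i)·(+0.1042+0.1644i)  (-0.3973+0.3570i)·(+0.6929+0.0000i)  (+0.6319-0.0503i)·(-0.1042+0.1644i)  (+0.4264+0.2751i)·(-0.0104-0.0220i)  (+0.0441+0.1225i)·(+0.0015+0.0002i)
Y_3^1(R⁻¹ n̂) = -0.297508+0.330687i

Re=-0.2975 Im=0.3307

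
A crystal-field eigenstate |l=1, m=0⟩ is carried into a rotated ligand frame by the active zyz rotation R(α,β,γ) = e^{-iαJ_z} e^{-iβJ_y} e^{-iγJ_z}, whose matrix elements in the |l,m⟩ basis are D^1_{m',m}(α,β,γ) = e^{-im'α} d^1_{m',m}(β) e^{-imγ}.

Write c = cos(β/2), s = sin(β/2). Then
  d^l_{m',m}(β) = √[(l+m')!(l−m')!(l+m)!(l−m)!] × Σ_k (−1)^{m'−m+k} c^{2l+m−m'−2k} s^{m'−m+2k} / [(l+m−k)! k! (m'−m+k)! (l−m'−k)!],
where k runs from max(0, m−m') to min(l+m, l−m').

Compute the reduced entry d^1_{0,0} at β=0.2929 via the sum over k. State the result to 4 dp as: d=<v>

d=0.9574

d^1_{0,0}(β=0.2929) via the finite sum:
With c≡cos(β/2)=0.989295 and s≡sin(β/2)=0.145927, N=[1·1·1·1]^{1/2}=1.000000
Admissible k: 0..1 (factorial args all ≥0)
  k=0: (−1)^0·1.0000/(1)·0.9893^2·0.1459^0 = +0.978705
  k=1: (−1)^1·1.0000/(1)·0.9893^0·0.1459^2 = -0.021295
d^1_{0,0}(0.2929) = +0.978705 -0.021295 = +0.957411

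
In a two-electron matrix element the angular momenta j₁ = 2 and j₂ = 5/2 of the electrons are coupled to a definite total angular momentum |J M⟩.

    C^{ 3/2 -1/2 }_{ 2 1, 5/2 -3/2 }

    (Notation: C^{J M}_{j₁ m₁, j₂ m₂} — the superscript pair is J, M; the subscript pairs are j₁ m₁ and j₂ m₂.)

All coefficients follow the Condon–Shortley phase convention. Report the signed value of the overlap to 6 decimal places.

-0.138013  (= −√(2/105))

j₁+j₂−J=3  J+j₁−j₂=1  J−j₁+j₂=2  j₁+j₂+J+1=7
(j₁±m₁, j₂±m₂, J±M) = (3,1,1,4,1,2)
P² = 96/35
sum k=0..1:
  [0] +1/6 = 1/6
  [1] −1/4 = -1/4
S = -1/12
C² = P²·S² = 2/105 ; C = -0.138013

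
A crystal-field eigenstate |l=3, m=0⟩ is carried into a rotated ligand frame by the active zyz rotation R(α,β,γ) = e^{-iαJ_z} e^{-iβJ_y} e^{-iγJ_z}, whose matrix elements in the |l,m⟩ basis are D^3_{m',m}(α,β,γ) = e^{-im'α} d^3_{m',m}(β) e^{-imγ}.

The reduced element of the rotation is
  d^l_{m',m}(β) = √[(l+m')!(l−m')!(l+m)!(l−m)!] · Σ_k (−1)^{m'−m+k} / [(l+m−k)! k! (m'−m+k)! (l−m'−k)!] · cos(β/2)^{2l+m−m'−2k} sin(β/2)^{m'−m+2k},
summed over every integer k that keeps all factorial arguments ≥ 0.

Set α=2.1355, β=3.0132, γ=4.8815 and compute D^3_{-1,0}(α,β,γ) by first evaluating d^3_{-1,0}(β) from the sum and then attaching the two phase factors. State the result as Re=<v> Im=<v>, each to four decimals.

Re=-0.1163 Im=0.1835

D^3_{-1,0}(2.1355,3.0132,4.8815) = e^{-i·-1·2.1355}·d^3_{-1,0}(3.0132)·e^{-i·0·4.8815}. Compute d first:
With c≡cos(β/2)=0.064152 and s≡sin(β/2)=0.997940, N=[2·24·6·6]^{1/2}=41.569219
k∈{1,2,3} keeps every argument non-negative
  k=1: (−1)^0·41.5692/(12)·0.0642^5·0.9979^1 = +0.000004
  k=2: (−1)^1·41.5692/(4)·0.0642^3·0.9979^3 = -0.002727
  k=3: (−1)^2·41.5692/(12)·0.0642^1·0.9979^5 = +0.219950
d^3_{-1,0}(3.0132) = +0.000004 -0.002727 +0.219950 = +0.217227
D = (-0.535166+0.844747i)·(+0.217227)·(+1.000000+0.000000i) = -0.116253+0.183502i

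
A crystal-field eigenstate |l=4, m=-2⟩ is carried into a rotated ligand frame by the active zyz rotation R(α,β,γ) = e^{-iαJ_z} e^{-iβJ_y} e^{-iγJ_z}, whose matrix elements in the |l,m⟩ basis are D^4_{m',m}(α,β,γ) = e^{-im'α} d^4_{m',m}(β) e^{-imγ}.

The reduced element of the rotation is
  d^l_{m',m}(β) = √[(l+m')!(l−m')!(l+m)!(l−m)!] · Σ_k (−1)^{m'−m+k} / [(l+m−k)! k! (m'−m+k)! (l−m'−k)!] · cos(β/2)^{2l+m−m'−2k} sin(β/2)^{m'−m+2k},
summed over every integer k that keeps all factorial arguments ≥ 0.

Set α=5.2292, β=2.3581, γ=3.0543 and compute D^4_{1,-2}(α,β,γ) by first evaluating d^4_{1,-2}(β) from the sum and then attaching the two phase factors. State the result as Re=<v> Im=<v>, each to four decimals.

Re=-0.1451 Im=-0.1753

First d^4_{1,-2}(β=2.3581), then the phase factors e^{-i(1)α} and e^{-i(-2)γ}:
c=cos(2.358100/2)=0.381803, s=sin(2.358100/2)=0.924244; N=√[120·6·2·720]=1018.233765
The bounds max(0,m−m')=0 and min(l+m,l−m')=2 give 3 terms
  k=0: (−1)^3·1018.2338/(72)·0.3818^5·0.9242^3 = -0.090588
  k=1: (−1)^4·1018.2338/(48)·0.3818^3·0.9242^5 = +0.796264
  k=2: (−1)^5·1018.2338/(240)·0.3818^1·0.9242^7 = -0.933214
d^4_{1,-2}(2.3581) = -0.090588 +0.796264 -0.933214 = -0.227538
Phases: e^{-i·(1)·5.2292}=+0.494110+0.869399i, e^{-i·(-2)·3.0543}=+0.984799-0.173700i ⇒ D=-0.145081-0.175286i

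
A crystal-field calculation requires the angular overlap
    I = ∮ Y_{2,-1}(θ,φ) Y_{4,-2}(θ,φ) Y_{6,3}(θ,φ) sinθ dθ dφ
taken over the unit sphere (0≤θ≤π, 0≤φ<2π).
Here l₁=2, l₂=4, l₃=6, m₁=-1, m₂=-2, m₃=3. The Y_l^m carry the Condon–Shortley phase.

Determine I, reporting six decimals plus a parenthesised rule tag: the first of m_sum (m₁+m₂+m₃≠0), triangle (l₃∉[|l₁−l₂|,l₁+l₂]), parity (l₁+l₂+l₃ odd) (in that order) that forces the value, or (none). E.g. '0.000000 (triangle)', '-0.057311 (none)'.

Rules hold: Σm=0, L=12 even, 2≤6≤6.
N = 5·9·13 = 585
Δ = 0!·4!·8!/13! = 1/6435
Racah Σ t=0..0: t=0:+1/2304 = 1/2304
⇒ 3j(2 4 6; 0 0 0)² = 5/143, sgn +1
Racah Σ t=0..0: t=0:+1/8640 = 1/8640
⇒ 3j(2 4 6; -1 -2 3)² = 28/715, sgn -1
4πI² = N·(3j₀)²·(3jₘ)² = 1260/1573
I = -1·√(0.801017/4π) = -0.25247360
No selection rule forces the value: the integral is nonzero (none).

-0.252474 (none)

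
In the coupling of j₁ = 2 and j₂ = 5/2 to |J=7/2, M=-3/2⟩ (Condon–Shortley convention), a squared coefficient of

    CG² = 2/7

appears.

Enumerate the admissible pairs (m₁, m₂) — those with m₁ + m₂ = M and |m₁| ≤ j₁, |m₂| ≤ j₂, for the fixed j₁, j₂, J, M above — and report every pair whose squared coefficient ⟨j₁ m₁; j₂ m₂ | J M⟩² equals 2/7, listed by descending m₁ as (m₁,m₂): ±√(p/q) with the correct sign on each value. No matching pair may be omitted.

Admissible pairs with m₁+m₂ = M = -3/2: (-2,1/2), (-1,-1/2), (0,-3/2), (1,-5/2)
  (m₁,m₂)=(1,-5/2): CG² = 5/21, CG = +√(5/21)
  (m₁,m₂)=(0,-3/2): CG² = 2/7, CG = +√(2/7)   ← matches the target
  (m₁,m₂)=(-1,-1/2): CG² = 2/21, CG = −√(2/21)
  (m₁,m₂)=(-2,1/2): CG² = 8/21, CG = −√(8/21)
Pairs with CG² = 2/7: (0,-3/2): +√(2/7)

(0,-3/2): +√(2/7)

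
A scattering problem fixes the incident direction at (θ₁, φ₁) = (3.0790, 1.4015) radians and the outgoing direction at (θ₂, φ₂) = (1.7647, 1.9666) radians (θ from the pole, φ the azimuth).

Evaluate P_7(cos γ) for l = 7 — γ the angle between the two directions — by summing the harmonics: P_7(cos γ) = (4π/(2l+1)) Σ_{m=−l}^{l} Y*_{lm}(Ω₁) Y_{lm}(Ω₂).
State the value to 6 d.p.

-0.283742

Expand P_7 via completeness: Σ_{m} conj(Y_{7,m}) at Ω₁ times Y_{7,m} at Ω₂ —
  m=-7: Y*=-0.00000 - 0.00000j  Y=0.15879 - 0.40822j  product -0.00000 + 0.00000j
  m=-6: Y*=0.00000 - 0.00000j  Y=-0.23177 - 0.22329j  product -0.00000 + 0.00000j
  m=-5: Y*=0.00000 + 0.00000j  Y=0.15850 - 0.06855j  product 0.00000 + 0.00000j
  m=-4: Y*=-0.00009 + 0.00007j  Y=-0.00410 - 0.33000j  product 0.00002 + 0.00003j
  m=-3: Y*=-0.00104 - 0.00187j  Y=0.07237 + 0.02919j  product -0.00002 - 0.00017j
  m=-2: Y*=0.02727 - 0.00960j  Y=0.22669 - 0.22952j  product 0.00398 - 0.00843j
  m=-1: Y*=0.04195 + 0.24544j  Y=0.01566 + 0.03747j  product -0.00854 + 0.00542j
  m=+0: Y*=-1.03343 + 0.00000j  Y=0.31891 + 0.00000j  product -0.32957 + 0.00000j
  m=+1: Y*=-0.04195 + 0.24544j  Y=-0.01566 + 0.03747j  product -0.00854 - 0.00542j
  m=+2: Y*=0.02727 + 0.00960j  Y=0.22669 + 0.22952j  product 0.00398 + 0.00843j
  m=+3: Y*=0.00104 - 0.00187j  Y=-0.07237 + 0.02919j  product -0.00002 + 0.00017j
  m=+4: Y*=-0.00009 - 0.00007j  Y=-0.00410 + 0.33000j  product 0.00002 - 0.00003j
  m=+5: Y*=-0.00000 + 0.00000j  Y=-0.15850 - 0.06855j  product 0.00000 - 0.00000j
  m=+6: Y*=0.00000 + 0.00000j  Y=-0.23177 + 0.22329j  product -0.00000 - 0.00000j
  m=+7: Y*=0.00000 - 0.00000j  Y=-0.15879 - 0.40822j  product -0.00000 - 0.00000j
Σ over m = -0.33869 + 0.00000j; ×(4π/15) → -0.28374 + 0.00000j. Real part: -0.283742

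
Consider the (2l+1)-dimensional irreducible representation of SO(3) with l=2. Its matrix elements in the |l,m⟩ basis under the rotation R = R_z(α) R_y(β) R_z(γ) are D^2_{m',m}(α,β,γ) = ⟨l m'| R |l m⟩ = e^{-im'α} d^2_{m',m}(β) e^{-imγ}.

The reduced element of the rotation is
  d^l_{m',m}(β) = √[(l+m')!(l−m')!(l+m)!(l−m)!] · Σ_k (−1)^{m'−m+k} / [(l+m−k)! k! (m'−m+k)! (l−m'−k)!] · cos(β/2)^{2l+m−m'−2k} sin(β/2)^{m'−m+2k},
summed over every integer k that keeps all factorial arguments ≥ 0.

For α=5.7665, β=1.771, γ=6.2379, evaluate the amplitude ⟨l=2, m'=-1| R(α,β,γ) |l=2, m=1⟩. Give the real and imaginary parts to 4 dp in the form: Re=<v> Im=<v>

D^2_{-1,1}(5.7665,1.7710,6.2379) = e^{-i·-1·5.7665}·d^2_{-1,1}(1.7710)·e^{-i·1·6.2379}. Compute d first:
With c≡cos(β/2)=0.632902 and s≡sin(β/2)=0.774232, N=[1·6·6·1]^{1/2}=6.000000
k: max(0,(1)−(-1))=2 … min(2+(1),2−(-1))=3
  k=2: (−1)^0·6.0000/(2)·0.6329^2·0.7742^2 = +0.720338
  k=3: (−1)^1·6.0000/(6)·0.6329^0·0.7742^4 = -0.359322
d^2_{-1,1}(1.7710) = +0.720338 -0.359322 = +0.361017
Phases: e^{-i·(-1)·5.7665}=+0.869461-0.494001i, e^{-i·(1)·6.2379}=+0.998975+0.045270i ⇒ D=+0.321642-0.163950i

Re=0.3216 Im=-0.1639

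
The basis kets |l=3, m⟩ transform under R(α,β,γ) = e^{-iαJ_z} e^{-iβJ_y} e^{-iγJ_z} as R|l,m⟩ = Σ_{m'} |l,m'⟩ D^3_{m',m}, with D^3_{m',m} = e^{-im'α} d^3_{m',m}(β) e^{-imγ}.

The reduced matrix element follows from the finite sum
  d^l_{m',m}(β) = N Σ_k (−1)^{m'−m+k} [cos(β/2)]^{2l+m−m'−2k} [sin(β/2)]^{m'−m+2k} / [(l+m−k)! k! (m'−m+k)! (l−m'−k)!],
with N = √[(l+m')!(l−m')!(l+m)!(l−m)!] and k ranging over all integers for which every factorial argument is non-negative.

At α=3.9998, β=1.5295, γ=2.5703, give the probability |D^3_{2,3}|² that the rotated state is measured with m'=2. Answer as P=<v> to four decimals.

P=0.1100

Split into d^3_{2,3}(β=1.5295) × two z-phases.
c=cos(1.529500/2)=0.721555, s=sin(1.529500/2)=0.692357; N=√[120·1·720·1]=293.938769
The bounds max(0,m−m')=1 and min(l+m,l−m')=1 give 1 term
  k=1: (−1)^0·293.9388/(120)·0.7216^5·0.6924^1 = +0.331707
d^3_{2,3}(1.5295) = +0.331707
|D^3_{2,3}|² = |d^3_{2,3}(β)|² = (+0.331707)² = 0.110029 (the z-rotation phases have unit modulus)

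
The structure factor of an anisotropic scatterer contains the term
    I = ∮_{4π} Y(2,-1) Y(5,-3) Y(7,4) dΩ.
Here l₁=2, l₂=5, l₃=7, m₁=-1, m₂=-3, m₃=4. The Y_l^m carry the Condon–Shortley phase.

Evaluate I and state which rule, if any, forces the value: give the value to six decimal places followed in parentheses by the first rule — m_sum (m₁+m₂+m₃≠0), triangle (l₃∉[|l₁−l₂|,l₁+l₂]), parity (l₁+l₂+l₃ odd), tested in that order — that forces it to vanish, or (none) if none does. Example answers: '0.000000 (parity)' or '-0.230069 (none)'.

m-sum 0 ✓  L=14 even ✓  3≤7≤7 ✓
Π(2lᵢ+1) = 5×11×15 = 825
triangle coeff Δ(2,5,7) = 1/15015
Σ_t [0,0]: t=0:+1/57600 = 1/57600
(3j)²=21/715 [(2 5 7; 0 0 0)], sign=-1
Σ_t [0,0]: t=0:+1/483840 = 1/483840
(3j)²=3/91 [(2 5 7; -1 -3 4)], sign=-1
⇒ 4πI² = 135/169
I = (+1)√(135/169/(4π)) = 0.25212656
No selection rule forces the value: the integral is nonzero (none).

0.252127 (none)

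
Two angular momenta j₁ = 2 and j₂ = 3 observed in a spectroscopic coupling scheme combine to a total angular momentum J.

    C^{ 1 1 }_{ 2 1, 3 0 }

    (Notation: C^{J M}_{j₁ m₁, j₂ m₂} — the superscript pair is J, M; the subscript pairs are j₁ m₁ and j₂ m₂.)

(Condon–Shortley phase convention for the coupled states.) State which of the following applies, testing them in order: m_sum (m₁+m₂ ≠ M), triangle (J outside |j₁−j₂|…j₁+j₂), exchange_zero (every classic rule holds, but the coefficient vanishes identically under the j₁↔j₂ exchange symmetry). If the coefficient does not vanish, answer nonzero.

nonzero

m-sum: m₁+m₂ = 1+0 = 1, M = 1  ✓
triangle: |j₁−j₂| = 1 ≤ J = 1 ≤ j₁+j₂ = 5  ✓
exchange: j₁≠j₂ or m₁≠m₂ — the exchange symmetry imposes no constraint here
value check: CG = −√(3/35) = -0.292770 ≠ 0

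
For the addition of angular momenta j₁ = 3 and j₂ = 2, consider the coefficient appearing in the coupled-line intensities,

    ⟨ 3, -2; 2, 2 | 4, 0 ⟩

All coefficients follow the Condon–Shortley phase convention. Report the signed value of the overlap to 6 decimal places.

j₁+j₂−J=1  J+j₁−j₂=5  J−j₁+j₂=3  j₁+j₂+J+1=10
(j₁±m₁, j₂±m₂, J±M) = (1,5,4,0,4,4)
P² = 20736/7
sum k=1..1:
  [1] −1/144 = -1/144
S = -1/144
C² = P²·S² = 1/7 ; C = -0.377964

-0.377964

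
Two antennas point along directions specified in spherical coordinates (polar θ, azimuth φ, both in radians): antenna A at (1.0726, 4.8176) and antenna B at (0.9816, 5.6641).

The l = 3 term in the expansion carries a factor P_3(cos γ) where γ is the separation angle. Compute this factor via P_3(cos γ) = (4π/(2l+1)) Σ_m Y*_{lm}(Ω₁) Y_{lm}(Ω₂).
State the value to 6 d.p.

-0.071791

Addition theorem: P_3(cos γ) = (4π/7) Σ_m Y*_{lm}(Ω₁) Y_{lm}(Ω₂), m = −3…3:
  m=-3: (-0.087793, 0.268851) × (-0.067747, 0.229991) = (-0.055886, -0.038405)  (running Σ = (-0.055886, -0.038405))
  m=-2: (-0.368530, -0.078712) × (0.128175, 0.371027) = (-0.018032, -0.146823)  (running Σ = (-0.073918, -0.185229))
  m=-1: (0.004224, -0.039996) × (0.119033, 0.084815) = (0.003895, -0.004403)  (running Σ = (-0.070023, -0.189631))
  m=0: (-0.331377, -0.000000) × (-0.301938, 0.000000) = (0.100055, 0.000000)  (running Σ = (0.030032, -0.189631))
  m=1: (-0.004224, -0.039996) × (-0.119033, 0.084815) = (0.003895, 0.004403)  (running Σ = (0.033927, -0.185229))
  m=2: (-0.368530, 0.078712) × (0.128175, -0.371027) = (-0.018032, 0.146823)  (running Σ = (0.015895, -0.038405))
  m=3: (0.087793, 0.268851) × (0.067747, 0.229991) = (-0.055886, 0.038405)  (running Σ = (-0.039991, -0.000000))
Accumulated sum (-0.039991, -0.000000); after 4π/(2l+1) scaling, (-0.071791, -0.000000) ⇒ P_3 = -0.071791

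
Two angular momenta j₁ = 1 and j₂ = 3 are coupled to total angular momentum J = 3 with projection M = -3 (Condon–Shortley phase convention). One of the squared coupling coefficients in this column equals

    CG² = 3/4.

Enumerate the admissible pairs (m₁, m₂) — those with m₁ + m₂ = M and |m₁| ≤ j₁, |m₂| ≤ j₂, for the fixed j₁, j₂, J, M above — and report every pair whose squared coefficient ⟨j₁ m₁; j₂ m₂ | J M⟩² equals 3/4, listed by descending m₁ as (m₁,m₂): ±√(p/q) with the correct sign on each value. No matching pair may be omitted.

(0,-3): +√(3/4)

Admissible pairs with m₁+m₂ = M = -3: (-1,-2), (0,-3)
  (m₁,m₂)=(0,-3): CG² = 3/4, CG = +√(3/4)   ← matches the target
  (m₁,m₂)=(-1,-2): CG² = 1/4, CG = −√(1/4)
Pairs with CG² = 3/4: (0,-3): +√(3/4)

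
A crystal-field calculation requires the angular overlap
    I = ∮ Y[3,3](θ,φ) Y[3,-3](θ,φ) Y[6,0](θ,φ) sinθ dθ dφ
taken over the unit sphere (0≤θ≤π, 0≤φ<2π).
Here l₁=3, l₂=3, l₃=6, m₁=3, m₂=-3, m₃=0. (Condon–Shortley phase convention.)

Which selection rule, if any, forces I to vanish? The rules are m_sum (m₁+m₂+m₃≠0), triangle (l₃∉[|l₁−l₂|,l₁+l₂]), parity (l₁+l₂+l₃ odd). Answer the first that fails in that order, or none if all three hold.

none

m₁+m₂+m₃ = 3 − 3 + 0 = 0  ✓
triangle: |3−3|=0 ≤ l₃=6 ≤ 3+3=6  ✓
parity: l₁+l₂+l₃ = 12 is even  ✓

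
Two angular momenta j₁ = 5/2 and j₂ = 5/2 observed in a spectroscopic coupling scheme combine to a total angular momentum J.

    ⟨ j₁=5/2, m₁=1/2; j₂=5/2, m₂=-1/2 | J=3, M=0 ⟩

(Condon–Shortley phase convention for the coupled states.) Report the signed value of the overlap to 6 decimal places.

−√(4/45) ≈ -0.298142

j₁+j₂−J=2  J+j₁−j₂=3  J−j₁+j₂=3  j₁+j₂+J+1=9
(j₁±m₁, j₂±m₂, J±M) = (3,2,2,3,3,3)
P² = 36/5
sum k=0..2:
  [0] +1/8 = 1/8
  [1] −1/4 = -1/4
  [2] +1/72 = 1/72
S = -1/9
C² = P²·S² = 4/45 ; C = -0.298142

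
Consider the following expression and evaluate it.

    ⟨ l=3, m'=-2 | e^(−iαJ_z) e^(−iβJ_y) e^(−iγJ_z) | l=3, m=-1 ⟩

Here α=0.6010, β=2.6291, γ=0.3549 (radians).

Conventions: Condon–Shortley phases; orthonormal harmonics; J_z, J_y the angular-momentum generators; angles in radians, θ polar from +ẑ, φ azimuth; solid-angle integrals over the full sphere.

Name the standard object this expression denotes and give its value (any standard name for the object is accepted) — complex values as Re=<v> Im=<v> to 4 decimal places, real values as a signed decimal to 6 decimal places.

Wigner D-matrix element, Re=-0.0013 Im=-0.0900

This is a Wigner D-matrix element — the rotation-matrix element ⟨l m'| R(α,β,γ) |l m⟩ in the angular-momentum basis.
First d^3_{-2,-1}(β=2.6291), then the phase factors e^{-i(-2)α} and e^{-i(-1)γ}:
c=cos(2.629100/2)=0.253451, s=sin(2.629100/2)=0.967348; N=√[1·120·2·24]=75.894664
Admissible k: 1..2 (factorial args all ≥0)
  k=1: (−1)^0·75.8947/(24)·0.2535^5·0.9673^1 = +0.003199
  k=2: (−1)^1·75.8947/(12)·0.2535^3·0.9673^3 = -0.093210
d^3_{-2,-1}(2.6291) = +0.003199 -0.093210 = -0.090011
D = (+0.360493+0.932762i)·(-0.090011)·(+0.937681+0.347497i) = -0.001251-0.090002i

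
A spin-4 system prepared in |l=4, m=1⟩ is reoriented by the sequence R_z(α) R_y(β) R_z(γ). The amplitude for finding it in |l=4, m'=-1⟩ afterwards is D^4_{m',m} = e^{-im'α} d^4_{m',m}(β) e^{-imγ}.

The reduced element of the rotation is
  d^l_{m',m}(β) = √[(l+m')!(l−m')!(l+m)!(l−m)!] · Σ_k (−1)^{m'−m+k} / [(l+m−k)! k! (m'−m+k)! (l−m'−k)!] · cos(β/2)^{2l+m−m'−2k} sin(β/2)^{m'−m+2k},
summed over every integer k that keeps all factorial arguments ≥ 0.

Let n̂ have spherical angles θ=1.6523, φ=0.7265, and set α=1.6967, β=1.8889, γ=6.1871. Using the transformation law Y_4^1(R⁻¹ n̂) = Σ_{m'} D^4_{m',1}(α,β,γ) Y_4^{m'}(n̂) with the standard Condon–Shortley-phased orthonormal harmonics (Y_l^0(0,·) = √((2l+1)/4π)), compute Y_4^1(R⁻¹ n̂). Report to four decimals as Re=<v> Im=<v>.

Re=-0.0041 Im=-0.1759

Need the full column D^4_{m',1} for m'=−4..4 at α=1.6967, β=1.8889, γ=6.1871.
cos(β/2)=0.586189, sin(β/2)=0.810175
d^4_{-4,1}: single k=5 term ⇒ +0.526138;  D = +0.434329+0.296949i
d^4_{-3,1}: k∈[4..5] ⇒ +0.672950 -0.771289 = -0.098338;  D = -0.044869+0.087506i
d^4_{-2,1}: k∈[3..5] ⇒ +0.520520 -1.491460 +0.569802 = -0.401137;  D = +0.377106+0.136755i
d^4_{-1,1}: k∈[2..5] ⇒ +0.266306 -1.526108 +1.457598 -0.185622 = +0.012175;  D = -0.002681+0.011876i
d^4_{0,1}: k∈[1..4] ⇒ +0.086170 -0.987618 +1.886564 -0.600624 = +0.384492;  D = +0.382718+0.036887i
d^4_{1,1}: k∈[0..3] ⇒ +0.013941 -0.399459 +1.526108 -0.971732 = +0.168857;  D = -0.005034-0.168782i
d^4_{2,1}: k∈[0..2] ⇒ -0.081748 +0.780780 -0.994307 = -0.295274;  D = +0.291701-0.045795i
d^4_{3,1}: k∈[0..1] ⇒ +0.211374 -0.672950 = -0.461576;  D = -0.128280-0.443392i
d^4_{4,1}: single k=0 term ⇒ -0.275433;  D = -0.252876+0.109166i
Y_4^{m'}(θ=1.6523,φ=0.7265) and Σ D·Y over m':
  (+0.4343+0.2969i)·(-0.4246-0.1019i)  (-0.0449+0.0875i)·(+0.0577+0.0828i)  (+0.3771+0.1368i)·(-0.0372+0.3147i)  (-0.0027+0.0119i)·(+0.0848-0.0753i)  (+0.3827+0.0369i)·(+0.2965+0.0000i)  (-0.0050-0.1688i)·(-0.0848-0.0753i)  (+0.2917-0.0458i)·(-0.0372-0.3147i)  (-0.1283-0.4434i)·(-0.0577+0.0828i)  (-0.2529+0.1092i)·(-0.4246+0.1019i)
Y_4^1(R⁻¹ n̂) = -0.004142-0.175879i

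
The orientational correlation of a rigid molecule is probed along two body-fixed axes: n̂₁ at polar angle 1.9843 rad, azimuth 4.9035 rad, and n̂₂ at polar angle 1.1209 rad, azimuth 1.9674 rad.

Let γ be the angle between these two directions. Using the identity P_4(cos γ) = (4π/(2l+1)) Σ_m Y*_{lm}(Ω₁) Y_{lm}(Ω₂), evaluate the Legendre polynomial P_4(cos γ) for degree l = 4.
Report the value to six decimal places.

Expand P_4 via completeness: Σ_{m} conj(Y_{4,m}) at Ω₁ times Y_{4,m} at Ω₂ —
  m=-4: (+0.224590+0.215370i) × (-0.004544-0.290946i) = +0.061640-0.066322i  (running Σ = +0.061640-0.066322i)
  m=-3: (+0.209486-0.324443i) × (+0.368960+0.147789i) = +0.125241-0.088747i  (running Σ = +0.186882-0.155069i)
  m=-2: (-0.033891-0.013624i) × (-0.061621+0.062591i) = +0.002941-0.001282i  (running Σ = +0.189823-0.156351i)
  m=-1: (+0.061825-0.319556i) × (+0.119956+0.286430i) = +0.098947-0.020624i  (running Σ = +0.288769-0.176975i)
  m=0: (-0.098525-0.000000i) × (-0.150392+0.000000i) = +0.014817+0.000000i  (running Σ = +0.303587-0.176975i)
  m=1: (-0.061825-0.319556i) × (-0.119956+0.286430i) = +0.098947+0.020624i  (running Σ = +0.402534-0.156351i)
  m=2: (-0.033891+0.013624i) × (-0.061621-0.062591i) = +0.002941+0.001282i  (running Σ = +0.405475-0.155069i)
  m=3: (-0.209486-0.324443i) × (-0.368960+0.147789i) = +0.125241+0.088747i  (running Σ = +0.530716-0.066322i)
  m=4: (+0.224590-0.215370i) × (-0.004544+0.290946i) = +0.061640+0.066322i  (running Σ = +0.592356+0.000000i)
Σ over m = +0.592356+0.000000i; ×(4π/9) → +0.827085+0.000000i. Real part: 0.827085

0.827085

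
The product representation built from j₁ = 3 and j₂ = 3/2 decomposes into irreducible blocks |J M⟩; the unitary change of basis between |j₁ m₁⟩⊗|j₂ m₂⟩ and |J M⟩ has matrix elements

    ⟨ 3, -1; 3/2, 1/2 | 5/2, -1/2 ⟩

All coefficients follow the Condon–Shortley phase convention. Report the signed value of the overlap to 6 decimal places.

-0.119523

√[6·2!4!1!/8! · 2!4!2!1!2!3!] = √(288/35)
  +(−1)^1/∏(1,1,3,1,1,0)! = -1/6  (running -1/6)
  +(−1)^2/∏(2,0,2,0,2,1)! = 1/8  (running -1/24)
⟨..|..⟩ = √(288/35)·(-1/24) = -0.119523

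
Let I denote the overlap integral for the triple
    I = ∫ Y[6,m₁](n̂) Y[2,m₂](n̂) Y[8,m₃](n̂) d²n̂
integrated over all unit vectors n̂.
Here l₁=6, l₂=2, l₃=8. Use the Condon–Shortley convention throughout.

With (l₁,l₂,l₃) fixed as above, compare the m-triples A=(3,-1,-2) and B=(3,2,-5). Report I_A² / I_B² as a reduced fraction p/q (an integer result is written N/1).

l's match ⇒ only the (l;m) 3-j factors differ between A and B.
A: triangle coeff Δ(6,2,8) = 1/30940; Σ_t [0,0]: t=0:+1/13063680 = 1/13063680; (3j)²=10/1547 [(6 2 8; 3 -1 -2)], sign=+1
B: triangle coeff Δ(6,2,8) = 1/30940; Σ_t [0,0]: t=0:+1/52254720 = 1/52254720; (3j)²=11/476 [(6 2 8; 3 2 -5)], sign=-1
I_A²/I_B² = (10/1547)/(11/476) = 40/143

40/143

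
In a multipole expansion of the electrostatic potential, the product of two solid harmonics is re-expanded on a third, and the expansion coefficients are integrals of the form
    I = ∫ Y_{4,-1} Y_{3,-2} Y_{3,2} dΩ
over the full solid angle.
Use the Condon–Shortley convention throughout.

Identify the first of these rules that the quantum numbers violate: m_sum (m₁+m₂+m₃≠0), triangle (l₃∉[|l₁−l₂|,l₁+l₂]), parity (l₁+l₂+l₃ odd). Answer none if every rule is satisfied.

m₁+m₂+m₃ = -1 − 2 + 2 = -1  ✗
triangle: |4−3|=1 ≤ l₃=3 ≤ 4+3=7
parity: l₁+l₂+l₃ = 10 is even

m_sum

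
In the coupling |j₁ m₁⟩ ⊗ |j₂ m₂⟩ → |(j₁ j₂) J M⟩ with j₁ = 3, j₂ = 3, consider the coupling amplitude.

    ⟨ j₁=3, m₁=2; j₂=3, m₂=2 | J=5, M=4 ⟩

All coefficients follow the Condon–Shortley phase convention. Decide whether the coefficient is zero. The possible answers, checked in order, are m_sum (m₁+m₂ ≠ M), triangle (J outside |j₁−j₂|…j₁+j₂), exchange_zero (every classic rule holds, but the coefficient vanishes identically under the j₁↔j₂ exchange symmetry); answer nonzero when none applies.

m-sum: m₁+m₂ = 2+2 = 4, M = 4  ✓
triangle: |j₁−j₂| = 0 ≤ J = 5 ≤ j₁+j₂ = 6  ✓
exchange: j₁=j₂ and m₁=m₂, and (−1)^(j₁+j₂−J) = (−1)^1 = −1 forces ⟨j₁m₁;j₂m₂|JM⟩ = −⟨j₂m₂;j₁m₁|JM⟩ = −⟨j₁m₁;j₂m₂|JM⟩ ⇒ the coefficient vanishes identically
Racah sum check: Σ_k collapses to 0 ⇒ CG = 0

exchange_zero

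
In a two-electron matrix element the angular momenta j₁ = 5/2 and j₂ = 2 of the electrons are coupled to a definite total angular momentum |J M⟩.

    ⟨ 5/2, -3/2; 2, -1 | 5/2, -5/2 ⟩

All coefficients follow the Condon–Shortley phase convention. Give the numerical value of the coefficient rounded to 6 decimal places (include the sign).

−√(3/7) ≈ -0.654654

triangle: 2!·3!·2!/8! = 24/40320
(j±m)!: 1!·4!·1!·3!·0!·5! = 17280
prefactor² = (2J+1)·Δ·N² = 432/7
  k=1: −1/(1!·1!·3!·0!·0!·2!) = -1/12
Σ = -1/12  ⇒  CG² = 432/7·(-1/12)² = 3/7
CG = −√(3/7) = -0.654654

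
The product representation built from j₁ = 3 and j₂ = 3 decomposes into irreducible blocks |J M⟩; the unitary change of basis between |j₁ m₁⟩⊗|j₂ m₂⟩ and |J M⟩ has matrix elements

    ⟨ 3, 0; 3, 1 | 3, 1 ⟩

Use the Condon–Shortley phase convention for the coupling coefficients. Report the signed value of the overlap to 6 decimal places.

+0.408248

j₁+j₂−J=3  J+j₁−j₂=3  J−j₁+j₂=3  j₁+j₂+J+1=10
(j₁±m₁, j₂±m₂, J±M) = (3,3,4,2,4,2)
P² = 864/25
sum k=1..3:
  [1] −1/24 = -1/24
  [2] +1/8 = 1/8
  [3] −1/72 = -1/72
S = 5/72
C² = P²·S² = 1/6 ; C = +0.408248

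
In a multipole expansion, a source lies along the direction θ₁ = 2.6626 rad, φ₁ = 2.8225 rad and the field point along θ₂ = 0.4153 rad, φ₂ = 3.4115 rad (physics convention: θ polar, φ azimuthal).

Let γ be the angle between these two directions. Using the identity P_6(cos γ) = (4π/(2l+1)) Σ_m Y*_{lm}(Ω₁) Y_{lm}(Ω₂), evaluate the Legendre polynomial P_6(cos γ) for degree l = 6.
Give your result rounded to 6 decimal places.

Expand P_6 via completeness: Σ_{m} conj(Y_{6,m}) at Ω₁ times Y_{6,m} at Ω₂ —
  term(m=-6) = -0.000009+0.000004i   from Y*(Ω₁)=-0.001560-0.004359i, Y(Ω₂)=-0.000101-0.002081i
  term(m=-5) = +0.000496+0.000099i   from Y*(Ω₁)=-0.000762-0.030874i, Y(Ω₂)=-0.003593+0.015971i
  term(m=-4) = -0.006769-0.006772i   from Y*(Ω₁)=+0.035800-0.118058i, Y(Ω₂)=+0.036606-0.068438i
  term(m=-3) = +0.015188+0.076412i   from Y*(Ω₁)=+0.184536-0.262062i, Y(Ω₂)=-0.167643+0.176003i
  term(m=-2) = +0.092776-0.223920i   from Y*(Ω₁)=+0.405245-0.300581i, Y(Ω₂)=+0.412077-0.246907i
  term(m=-1) = -0.118315+0.079047i   from Y*(Ω₁)=+0.294721-0.097371i, Y(Ω₂)=-0.441833+0.122237i
  term(m=+0) = +0.045566+0.000000i   from Y*(Ω₁)=-0.307947-0.000000i, Y(Ω₂)=-0.147966+0.000000i
  term(m=+1) = -0.118315-0.079047i   from Y*(Ω₁)=-0.294721-0.097371i, Y(Ω₂)=+0.441833+0.122237i
  term(m=+2) = +0.092776+0.223920i   from Y*(Ω₁)=+0.405245+0.300581i, Y(Ω₂)=+0.412077+0.246907i
  term(m=+3) = +0.015188-0.076412i   from Y*(Ω₁)=-0.184536-0.262062i, Y(Ω₂)=+0.167643+0.176003i
  term(m=+4) = -0.006769+0.006772i   from Y*(Ω₁)=+0.035800+0.118058i, Y(Ω₂)=+0.036606+0.068438i
  term(m=+5) = +0.000496-0.000099i   from Y*(Ω₁)=+0.000762-0.030874i, Y(Ω₂)=+0.003593+0.015971i
  term(m=+6) = -0.000009-0.000004i   from Y*(Ω₁)=-0.001560+0.004359i, Y(Ω₂)=-0.000101+0.002081i
Total Σ_m = +0.012299-0.000000i. Multiply by 0.966644: +0.011889-0.000000i. P_6(cos γ) = 0.011889

0.011889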